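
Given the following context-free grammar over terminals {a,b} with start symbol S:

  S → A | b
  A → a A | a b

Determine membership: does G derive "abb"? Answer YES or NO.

Convert to CNF:
  S -> T0 A | T0 T1 | b
  A -> T0 A | T0 T1
  T0 -> a
  T1 -> b

CYK table (by increasing span):
  T[0,0] 'a' = {T0}  orig:{}
  T[1,1] 'b' = {S,T1}  orig:{S}
  T[2,2] 'b' = {S,T1}  orig:{S}
  T[0,1] 'ab' = {A,S}
  T[1,2] 'bb' = ∅
  T[0,2] 'abb' = ∅

S ∉ T[0,2] ⇒ NO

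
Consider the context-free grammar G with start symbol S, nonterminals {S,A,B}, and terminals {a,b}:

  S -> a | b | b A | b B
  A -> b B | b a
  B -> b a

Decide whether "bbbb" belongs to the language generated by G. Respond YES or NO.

Convert to CNF:
  S -> T0 A | T0 B | a | b
  A -> T0 B | T0 T1
  B -> T0 T1
  T0 -> b
  T1 -> a

CYK fill:
  cell(0,0) b: {S,T0}  orig:{S}
  cell(1,1) b: {S,T0}  orig:{S}
  cell(2,2) b: {S,T0}  orig:{S}
  cell(3,3) b: {S,T0}  orig:{S}
  cell(0,1) bb: ∅
  cell(1,2) bb: ∅
  cell(2,3) bb: ∅
  cell(0,2) bbb: ∅
  cell(1,3) bbb: ∅
  cell(0,3) bbbb: ∅

S ∉ T[0,3] ⇒ NO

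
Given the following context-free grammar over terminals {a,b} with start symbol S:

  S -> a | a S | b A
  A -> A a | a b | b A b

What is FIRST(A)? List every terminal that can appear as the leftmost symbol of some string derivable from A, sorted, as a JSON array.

Compute FIRST by fixpoint:
pass 1:
  A via A→a b: +{a}
  A via A→b A b: +{b}
  S via S→a: +{a}
  S via S→b A: +{b}
  FIRST[S]={a,b}  FIRST[A]={a,b}
pass 2: (no change)
  FIRST[S]={a,b}  FIRST[A]={a,b}

FIRST(A) = ["a", "b"]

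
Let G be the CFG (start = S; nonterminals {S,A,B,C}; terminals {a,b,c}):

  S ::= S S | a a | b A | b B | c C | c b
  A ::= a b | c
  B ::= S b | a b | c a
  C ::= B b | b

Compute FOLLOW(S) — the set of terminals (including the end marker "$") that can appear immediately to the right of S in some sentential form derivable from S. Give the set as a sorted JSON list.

FIRST iteration:
iter 1:
  A via A→a b: +{a}
  A via A→c: +{c}
  B via B→a b: +{a}
  B via B→c a: +{c}
  C via C→B b: +{a,c}
  C via C→b: +{b}
  S via S→a a: +{a}
  S via S→b A: +{b}
  S via S→c C: +{c}
  FIRST(S)={a,b,c}  FIRST(A)={a,c}  FIRST(B)={a,c}  FIRST(C)={a,b,c}
iter 2:
  B via B→S b: +{b}
  FIRST(S)={a,b,c}  FIRST(A)={a,c}  FIRST(B)={a,b,c}  FIRST(C)={a,b,c}
iter 3: (stable)
  FIRST(S)={a,b,c}  FIRST(A)={a,c}  FIRST(B)={a,b,c}  FIRST(C)={a,b,c}

FOLLOW sets:
FOLLOW(S) := {$}
pass 1:
  B→S b: FOLLOW(S) ⊇ FIRST(b) = {b}; new: +{b}
  C→B b: FOLLOW(B) ⊇ FIRST(b) = {b}; new: +{b}
  S→S S: FOLLOW(S) ⊇ FIRST(S) = {a,b,c}; new: +{a,c}
  S→b A: FOLLOW(A) ⊇ FOLLOW(S) ⊇ {$,a,b,c}; new: +{$,a,b,c}
  S→b B: FOLLOW(B) ⊇ FOLLOW(S) ⊇ {$,a,b,c}; new: +{$,a,c}
  S→c C: FOLLOW(C) ⊇ FOLLOW(S) ⊇ {$,a,b,c}; new: +{$,a,b,c}
  FOLLOW(S)={$,a,b,c}  FOLLOW(A)={$,a,b,c}  FOLLOW(B)={$,a,b,c}  FOLLOW(C)={$,a,b,c}
pass 2: — fixpoint
  FOLLOW(S)={$,a,b,c}  FOLLOW(A)={$,a,b,c}  FOLLOW(B)={$,a,b,c}  FOLLOW(C)={$,a,b,c}

FOLLOW(S) = ["$", "a", "b", "c"]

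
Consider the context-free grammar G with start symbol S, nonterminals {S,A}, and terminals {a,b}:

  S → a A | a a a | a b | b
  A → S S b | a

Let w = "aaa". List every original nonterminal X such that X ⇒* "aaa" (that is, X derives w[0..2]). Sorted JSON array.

Convert to CNF:
  S -> T1 A | T1 T0 | T1 X3 | b
  A -> S X2 | a
  T0 -> b
  T1 -> a
  X2 -> S T0
  X3 -> T1 T1

CYK table (by increasing span) — only the sub-triangle for w[0..2]:
  cell(0,0) a: {A,T1}  orig:{A}
  cell(1,1) a: {A,T1}  orig:{A}
  cell(2,2) a: {A,T1}  orig:{A}
  cell(0,1) aa: {S,X3}  orig:{S}
  cell(1,2) aa: {S,X3}  orig:{S}
  cell(0,2) aaa: {S}

Original NTs in T[0,2] deriving "aaa": ["S"]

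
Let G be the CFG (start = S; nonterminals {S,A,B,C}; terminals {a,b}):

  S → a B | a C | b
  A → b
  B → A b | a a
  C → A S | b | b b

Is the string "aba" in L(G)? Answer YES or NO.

Convert to CNF:
  S -> T1 B | T1 C | b
  A -> b
  B -> A T0 | T1 T1
  C -> A S | T0 T0 | b
  T0 -> b
  T1 -> a

Fill CYK table bottom-up:
  [0..0]={T1}  "a"  orig:{}
  [1..1]={A,C,S,T0}  "b"  orig:{A,C,S}
  [2..2]={T1}  "a"  orig:{}
  [0..1]={S}  "ab"
  [1..2]=∅  "ba"
  [0..2]=∅  "aba"

S ∉ T[0,2] ⇒ NO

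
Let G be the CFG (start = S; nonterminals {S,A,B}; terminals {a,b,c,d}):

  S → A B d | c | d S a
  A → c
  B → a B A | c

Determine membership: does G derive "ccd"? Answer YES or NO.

CNF form of G:
  S -> A X3 | T1 X4 | c
  A -> c
  B -> T0 X2 | c
  T0 -> a
  T1 -> d
  X2 -> B A
  X3 -> B T1
  X4 -> S T0

CYK fill:
  cell(0,0) c: {A,B,S}
  cell(1,1) c: {A,B,S}
  cell(2,2) d: {T1}  orig:{}
  cell(0,1) cc: {X2}  orig:{}
  cell(1,2) cd: {X3}  orig:{}
  cell(0,2) ccd: {S}

S ∈ T[0,2] ⇒ YES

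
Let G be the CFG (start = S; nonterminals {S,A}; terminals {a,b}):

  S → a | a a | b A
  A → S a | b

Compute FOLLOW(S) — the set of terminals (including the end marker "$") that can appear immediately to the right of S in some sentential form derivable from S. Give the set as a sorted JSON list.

FIRST iteration:
round 1:
  A via A→b: +{b}
  S via S→a: +{a}
  S via S→b A: +{b}
  FIRST(S)={a,b}  FIRST(A)={b}
round 2:
  A via A→S a: +{a}
  FIRST(S)={a,b}  FIRST(A)={a,b}
round 3: (stable)
  FIRST(S)={a,b}  FIRST(A)={a,b}

FOLLOW sets:
seed FOLLOW(S) with $
pass 1:
  A→S a: FOLLOW(S) ⊇ FIRST(a) = {a}; new: +{a}
  S→b A: FOLLOW(A) ⊇ FOLLOW(S) ⊇ {$,a}; new: +{$,a}
  FOLLOW(S)={$,a}  FOLLOW(A)={$,a}
pass 2: done
  FOLLOW(S)={$,a}  FOLLOW(A)={$,a}

FOLLOW(S) = ["$", "a"]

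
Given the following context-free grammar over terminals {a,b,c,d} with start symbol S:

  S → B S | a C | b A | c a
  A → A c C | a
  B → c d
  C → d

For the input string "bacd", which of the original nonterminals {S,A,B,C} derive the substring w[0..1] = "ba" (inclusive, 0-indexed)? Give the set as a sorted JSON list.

Convert to CNF:
  S -> B S | T0 T2 | T2 C | T3 A
  A -> A X4 | a
  B -> T0 T1
  C -> d
  T0 -> c
  T1 -> d
  T2 -> a
  T3 -> b
  X4 -> T0 C

CYK fill — only the sub-triangle for w[0..1]:
  T[0,0] 'b' = {T3}  orig:{}
  T[1,1] 'a' = {A,T2}  orig:{A}
  T[0,1] 'ba' = {S}

Original NTs in T[0,1] deriving "ba": ["S"]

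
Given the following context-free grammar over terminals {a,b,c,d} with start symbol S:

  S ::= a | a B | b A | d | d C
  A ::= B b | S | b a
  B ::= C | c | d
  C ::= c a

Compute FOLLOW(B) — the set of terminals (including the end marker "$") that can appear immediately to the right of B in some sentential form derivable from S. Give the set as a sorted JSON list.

FIRST sets, iterate to fixpoint:
iter 1:
  A via A→b a: +{b}
  B via B→c: +{c}
  B via B→d: +{d}
  C via C→c a: +{c}
  S via S→a: +{a}
  S via S→b A: +{b}
  S via S→d: +{d}
  FIRST(S)={a,b,d}  FIRST(A)={b}  FIRST(B)={c,d}  FIRST(C)={c}
iter 2:
  A via A→B b: +{c,d}
  A via A→S: +{a}
  FIRST(S)={a,b,d}  FIRST(A)={a,b,c,d}  FIRST(B)={c,d}  FIRST(C)={c}
iter 3: (no change)
  FIRST(S)={a,b,d}  FIRST(A)={a,b,c,d}  FIRST(B)={c,d}  FIRST(C)={c}

FOLLOW iteration:
initialize: $ ∈ FOLLOW(S)
[1]
  A→B b: FOLLOW(B) ⊇ FIRST(b) = {b}; new: +{b}
  B→C: FOLLOW(C) ⊇ FOLLOW(B) ⊇ {b}; new: +{b}
  S→a B: FOLLOW(B) ⊇ FOLLOW(S) ⊇ {$}; new: +{$}
  S→b A: FOLLOW(A) ⊇ FOLLOW(S) ⊇ {$}; new: +{$}
  S→d C: FOLLOW(C) ⊇ FOLLOW(S) ⊇ {$}; new: +{$}
  FOLLOW(S)={$}  FOLLOW(A)={$}  FOLLOW(B)={$,b}  FOLLOW(C)={$,b}
[2] (stable)
  FOLLOW(S)={$}  FOLLOW(A)={$}  FOLLOW(B)={$,b}  FOLLOW(C)={$,b}

FOLLOW(B) = ["$", "b"]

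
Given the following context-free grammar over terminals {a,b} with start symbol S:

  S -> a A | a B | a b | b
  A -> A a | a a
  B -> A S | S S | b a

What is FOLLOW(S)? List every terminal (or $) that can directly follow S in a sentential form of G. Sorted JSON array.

Compute FIRST by fixpoint:
iter 1:
  A via A→a a: +{a}
  B via B→A S: +{a}
  B via B→b a: +{b}
  S via S→a A: +{a}
  S via S→b: +{b}
  FIRST[S]={a,b}  FIRST[A]={a}  FIRST[B]={a,b}
iter 2: (stable)
  FIRST[S]={a,b}  FIRST[A]={a}  FIRST[B]={a,b}

FOLLOW iteration:
initialize: $ ∈ FOLLOW(S)
[1]
  A→A a: FOLLOW(A) ⊇ FIRST(a) = {a}; new: +{a}
  B→A S: FOLLOW(A) ⊇ FIRST(S) = {a,b}; new: +{b}
  B→S S: FOLLOW(S) ⊇ FIRST(S) = {a,b}; new: +{a,b}
  S→a A: FOLLOW(A) ⊇ FOLLOW(S) ⊇ {$,a,b}; new: +{$}
  S→a B: FOLLOW(B) ⊇ FOLLOW(S) ⊇ {$,a,b}; new: +{$,a,b}
  FOLLOW[S]={$,a,b}  FOLLOW[A]={$,a,b}  FOLLOW[B]={$,a,b}
[2] (no change)
  FOLLOW[S]={$,a,b}  FOLLOW[A]={$,a,b}  FOLLOW[B]={$,a,b}

FOLLOW(S) = ["$", "a", "b"]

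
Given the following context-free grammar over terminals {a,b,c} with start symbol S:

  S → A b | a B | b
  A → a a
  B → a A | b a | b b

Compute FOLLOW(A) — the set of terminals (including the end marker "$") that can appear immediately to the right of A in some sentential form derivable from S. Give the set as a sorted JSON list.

Compute FIRST by fixpoint:
[1]
  A via A→a a: +{a}
  B via B→a A: +{a}
  B via B→b a: +{b}
  S via S→A b: +{a}
  S via S→b: +{b}
  FIRST(S)={a,b}  FIRST(A)={a}  FIRST(B)={a,b}
[2] — fixpoint
  FIRST(S)={a,b}  FIRST(A)={a}  FIRST(B)={a,b}

FOLLOW sets:
seed FOLLOW(S) with $
round 1:
  S→A b: FOLLOW(A) ⊇ FIRST(b) = {b}; new: +{b}
  S→a B: FOLLOW(B) ⊇ FOLLOW(S) ⊇ {$}; new: +{$}
  FOLLOW(S)={$}  FOLLOW(A)={b}  FOLLOW(B)={$}
round 2:
  B→a A: FOLLOW(A) ⊇ FOLLOW(B) ⊇ {$}; new: +{$}
  FOLLOW(S)={$}  FOLLOW(A)={$,b}  FOLLOW(B)={$}
round 3: done
  FOLLOW(S)={$}  FOLLOW(A)={$,b}  FOLLOW(B)={$}

FOLLOW(A) = ["$", "b"]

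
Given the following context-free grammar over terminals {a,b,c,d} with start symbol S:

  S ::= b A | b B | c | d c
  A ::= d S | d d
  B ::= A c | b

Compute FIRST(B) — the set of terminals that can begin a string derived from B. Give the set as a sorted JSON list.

Compute FIRST by fixpoint:
round 1:
  A via A→d S: +{d}
  B via B→A c: +{d}
  B via B→b: +{b}
  S via S→b A: +{b}
  S via S→c: +{c}
  S via S→d c: +{d}
  FIRST(S)={b,c,d}  FIRST(A)={d}  FIRST(B)={b,d}
round 2: (stable)
  FIRST(S)={b,c,d}  FIRST(A)={d}  FIRST(B)={b,d}

FIRST(B) = ["b", "d"]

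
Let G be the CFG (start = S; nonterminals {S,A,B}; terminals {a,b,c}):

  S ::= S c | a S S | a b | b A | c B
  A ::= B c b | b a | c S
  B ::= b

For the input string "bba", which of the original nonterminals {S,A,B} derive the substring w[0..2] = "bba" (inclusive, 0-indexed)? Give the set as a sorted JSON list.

Convert to CNF:
  S -> S T0 | T0 B | T1 A | T2 T1 | T2 X4
  A -> B X3 | T0 S | T1 T2
  B -> b
  T0 -> c
  T1 -> b
  T2 -> a
  X3 -> T0 T1
  X4 -> S S

CYK fill — only the sub-triangle for w[0..2]:
  T[0,0] 'b' = {B,T1}  orig:{B}
  T[1,1] 'b' = {B,T1}  orig:{B}
  T[2,2] 'a' = {T2}  orig:{}
  T[0,1] 'bb' = ∅
  T[1,2] 'ba' = {A}
  T[0,2] 'bba' = {S}

Original NTs in T[0,2] deriving "bba": ["S"]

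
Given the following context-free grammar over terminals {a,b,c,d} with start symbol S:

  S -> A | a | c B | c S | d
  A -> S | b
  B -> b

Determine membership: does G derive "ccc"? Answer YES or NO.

CNF form of G:
  S -> T0 B | T0 S | a | b | d
  A -> T0 B | T0 S | a | b | d
  B -> b
  T0 -> c

Fill CYK table bottom-up:
  cell(0,0) c: {T0}  orig:{}
  cell(1,1) c: {T0}  orig:{}
  cell(2,2) c: {T0}  orig:{}
  cell(0,1) cc: ∅
  cell(1,2) cc: ∅
  cell(0,2) ccc: ∅

S ∉ T[0,2] ⇒ NO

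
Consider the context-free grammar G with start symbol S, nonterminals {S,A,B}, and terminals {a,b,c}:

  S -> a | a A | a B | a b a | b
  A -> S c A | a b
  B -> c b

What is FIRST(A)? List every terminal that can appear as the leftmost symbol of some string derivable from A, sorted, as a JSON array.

Compute FIRST by fixpoint:
pass 1:
  A via A→a b: +{a}
  B via B→c b: +{c}
  S via S→a: +{a}
  S via S→b: +{b}
  S: {a,b}  A: {a}  B: {c}
pass 2:
  A via A→S c A: +{b}
  S: {a,b}  A: {a,b}  B: {c}
pass 3: (stable)
  S: {a,b}  A: {a,b}  B: {c}

FIRST(A) = ["a", "b"]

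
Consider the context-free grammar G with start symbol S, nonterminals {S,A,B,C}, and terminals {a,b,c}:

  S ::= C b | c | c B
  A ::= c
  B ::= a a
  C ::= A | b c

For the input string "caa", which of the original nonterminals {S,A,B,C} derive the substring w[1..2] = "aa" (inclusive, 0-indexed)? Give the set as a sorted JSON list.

Convert to CNF:
  S -> C T1 | T2 B | c
  A -> c
  B -> T0 T0
  C -> T1 T2 | c
  T0 -> a
  T1 -> b
  T2 -> c

Fill CYK table bottom-up, restricted to cells inside w[1..2]:
  [1..1]={T0}  "a"  orig:{}
  [2..2]={T0}  "a"  orig:{}
  [1..2]={B}  "aa"

Original NTs in T[1,2] deriving "aa": ["B"]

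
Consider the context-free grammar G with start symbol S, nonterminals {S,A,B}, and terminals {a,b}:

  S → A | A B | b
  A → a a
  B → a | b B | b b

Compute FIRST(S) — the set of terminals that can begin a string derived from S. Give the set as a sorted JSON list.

FIRST sets, iterate to fixpoint:
round 1:
  A via A→a a: +{a}
  B via B→a: +{a}
  B via B→b B: +{b}
  S via S→A: +{a}
  S via S→b: +{b}
  S: {a,b}  A: {a}  B: {a,b}
round 2: (stable)
  S: {a,b}  A: {a}  B: {a,b}

FIRST(S) = ["a", "b"]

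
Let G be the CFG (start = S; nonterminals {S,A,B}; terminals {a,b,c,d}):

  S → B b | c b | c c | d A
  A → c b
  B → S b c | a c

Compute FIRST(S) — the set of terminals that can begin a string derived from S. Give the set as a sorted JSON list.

FIRST sets, iterate to fixpoint:
iter 1:
  A via A→c b: +{c}
  B via B→a c: +{a}
  S via S→B b: +{a}
  S via S→c b: +{c}
  S via S→d A: +{d}
  S: {a,c,d}  A: {c}  B: {a}
iter 2:
  B via B→S b c: +{c,d}
  S: {a,c,d}  A: {c}  B: {a,c,d}
iter 3: (stable)
  S: {a,c,d}  A: {c}  B: {a,c,d}

FIRST(S) = ["a", "c", "d"]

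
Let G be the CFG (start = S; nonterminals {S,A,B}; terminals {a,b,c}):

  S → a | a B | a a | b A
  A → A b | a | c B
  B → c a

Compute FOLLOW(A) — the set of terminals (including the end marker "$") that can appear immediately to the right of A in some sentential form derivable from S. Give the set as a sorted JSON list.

FIRST sets, iterate to fixpoint:
round 1:
  A via A→a: +{a}
  A via A→c B: +{c}
  B via B→c a: +{c}
  S via S→a: +{a}
  S via S→b A: +{b}
  FIRST[S]={a,b}  FIRST[A]={a,c}  FIRST[B]={c}
round 2: — fixpoint
  FIRST[S]={a,b}  FIRST[A]={a,c}  FIRST[B]={c}

FOLLOW sets:
FOLLOW(S) := {$}
iter 1:
  A→A b: FOLLOW(A) ⊇ FIRST(b) = {b}; new: +{b}
  A→c B: FOLLOW(B) ⊇ FOLLOW(A) ⊇ {b}; new: +{b}
  S→a B: FOLLOW(B) ⊇ FOLLOW(S) ⊇ {$}; new: +{$}
  S→b A: FOLLOW(A) ⊇ FOLLOW(S) ⊇ {$}; new: +{$}
  S: {$}  A: {$,b}  B: {$,b}
iter 2: (stable)
  S: {$}  A: {$,b}  B: {$,b}

FOLLOW(A) = ["$", "b"]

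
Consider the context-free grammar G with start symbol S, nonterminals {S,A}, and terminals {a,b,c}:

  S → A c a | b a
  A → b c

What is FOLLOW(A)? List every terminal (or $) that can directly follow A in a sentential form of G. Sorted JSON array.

Compute FIRST by fixpoint:
pass 1:
  A via A→b c: +{b}
  S via S→A c a: +{b}
  FIRST[S]={b}  FIRST[A]={b}
pass 2: done
  FIRST[S]={b}  FIRST[A]={b}

Compute FOLLOW by fixpoint:
initialize: $ ∈ FOLLOW(S)
pass 1:
  S→A c a: FOLLOW(A) ⊇ FIRST(c) = {c}; new: +{c}
  FOLLOW(S)={$}  FOLLOW(A)={c}
pass 2: (stable)
  FOLLOW(S)={$}  FOLLOW(A)={c}

FOLLOW(A) = ["c"]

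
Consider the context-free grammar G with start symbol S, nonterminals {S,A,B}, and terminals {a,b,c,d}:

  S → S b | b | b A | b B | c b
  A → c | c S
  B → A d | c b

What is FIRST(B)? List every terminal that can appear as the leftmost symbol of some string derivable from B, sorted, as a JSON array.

FIRST sets, iterate to fixpoint:
iter 1:
  A via A→c: +{c}
  B via B→A d: +{c}
  S via S→b: +{b}
  S via S→c b: +{c}
  S: {b,c}  A: {c}  B: {c}
iter 2: (stable)
  S: {b,c}  A: {c}  B: {c}

FIRST(B) = ["c"]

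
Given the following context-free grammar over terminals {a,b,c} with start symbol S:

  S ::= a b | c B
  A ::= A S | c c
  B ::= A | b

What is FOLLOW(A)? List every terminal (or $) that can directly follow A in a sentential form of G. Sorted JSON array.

FIRST iteration:
pass 1:
  A via A→c c: +{c}
  B via B→A: +{c}
  B via B→b: +{b}
  S via S→a b: +{a}
  S via S→c B: +{c}
  FIRST[S]={a,c}  FIRST[A]={c}  FIRST[B]={b,c}
pass 2: done
  FIRST[S]={a,c}  FIRST[A]={c}  FIRST[B]={b,c}

FOLLOW iteration:
seed FOLLOW(S) with $
[1]
  A→A S: FOLLOW(A) ⊇ FIRST(S) = {a,c}; new: +{a,c}
  A→A S: FOLLOW(S) ⊇ FOLLOW(A) ⊇ {a,c}; new: +{a,c}
  S→c B: FOLLOW(B) ⊇ FOLLOW(S) ⊇ {$,a,c}; new: +{$,a,c}
  FOLLOW(S)={$,a,c}  FOLLOW(A)={a,c}  FOLLOW(B)={$,a,c}
[2]
  B→A: FOLLOW(A) ⊇ FOLLOW(B) ⊇ {$,a,c}; new: +{$}
  FOLLOW(S)={$,a,c}  FOLLOW(A)={$,a,c}  FOLLOW(B)={$,a,c}
[3] (no change)
  FOLLOW(S)={$,a,c}  FOLLOW(A)={$,a,c}  FOLLOW(B)={$,a,c}

FOLLOW(A) = ["$", "a", "c"]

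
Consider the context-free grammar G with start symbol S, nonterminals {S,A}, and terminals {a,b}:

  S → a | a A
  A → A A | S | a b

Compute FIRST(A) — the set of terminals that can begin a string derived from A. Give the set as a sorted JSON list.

FIRST iteration:
[1]
  A via A→a b: +{a}
  S via S→a: +{a}
  FIRST(S)={a}  FIRST(A)={a}
[2] done
  FIRST(S)={a}  FIRST(A)={a}

FIRST(A) = ["a"]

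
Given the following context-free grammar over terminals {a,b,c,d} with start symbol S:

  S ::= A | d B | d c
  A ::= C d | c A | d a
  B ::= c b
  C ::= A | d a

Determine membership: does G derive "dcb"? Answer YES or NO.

CNF form of G:
  S -> C T0 | T0 B | T0 T1 | T0 T2 | T1 A
  A -> C T0 | T0 T2 | T1 A
  B -> T1 T3
  C -> C T0 | T0 T2 | T1 A
  T0 -> d
  T1 -> c
  T2 -> a
  T3 -> b

CYK table (by increasing span):
  cell(0,0) d: {T0}  orig:{}
  cell(1,1) c: {T1}  orig:{}
  cell(2,2) b: {T3}  orig:{}
  cell(0,1) dc: {S}
  cell(1,2) cb: {B}
  cell(0,2) dcb: {S}

S ∈ T[0,2] ⇒ YES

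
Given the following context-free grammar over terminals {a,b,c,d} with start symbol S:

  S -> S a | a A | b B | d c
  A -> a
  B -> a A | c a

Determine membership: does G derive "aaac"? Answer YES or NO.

Convert to CNF:
  S -> S T0 | T0 A | T2 B | T3 T1
  A -> a
  B -> T0 A | T1 T0
  T0 -> a
  T1 -> c
  T2 -> b
  T3 -> d

CYK table (by increasing span):
  T[0,0] 'a' = {A,T0}  orig:{A}
  T[1,1] 'a' = {A,T0}  orig:{A}
  T[2,2] 'a' = {A,T0}  orig:{A}
  T[3,3] 'c' = {T1}  orig:{}
  T[0,1] 'aa' = {B,S}
  T[1,2] 'aa' = {B,S}
  T[2,3] 'ac' = ∅
  T[0,2] 'aaa' = {S}
  T[1,3] 'aac' = ∅
  T[0,3] 'aaac' = ∅

S ∉ T[0,3] ⇒ NO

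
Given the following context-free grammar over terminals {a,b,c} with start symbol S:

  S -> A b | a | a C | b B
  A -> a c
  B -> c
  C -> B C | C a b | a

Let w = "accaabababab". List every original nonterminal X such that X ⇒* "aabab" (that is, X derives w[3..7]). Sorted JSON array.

CNF form of G:
  S -> A T2 | T0 C | T2 B | a
  A -> T0 T1
  B -> c
  C -> B C | C X3 | a
  T0 -> a
  T1 -> c
  T2 -> b
  X3 -> T0 T2

CYK table (by increasing span), restricted to cells inside w[3..7]:
  cell(3,3) a: {C,S,T0}  orig:{C,S}
  cell(4,4) a: {C,S,T0}  orig:{C,S}
  cell(5,5) b: {T2}  orig:{}
  cell(6,6) a: {C,S,T0}  orig:{C,S}
  cell(7,7) b: {T2}  orig:{}
  cell(3,4) aa: {S}
  cell(4,5) ab: {X3}  orig:{}
  cell(5,6) ba: ∅
  cell(6,7) ab: {X3}  orig:{}
  cell(3,5) aab: {C}
  cell(4,6) aba: ∅
  cell(5,7) bab: ∅
  cell(3,6) aaba: ∅
  cell(4,7) abab: ∅
  cell(3,7) aabab: {C}

Original NTs in T[3,7] deriving "aabab": ["C"]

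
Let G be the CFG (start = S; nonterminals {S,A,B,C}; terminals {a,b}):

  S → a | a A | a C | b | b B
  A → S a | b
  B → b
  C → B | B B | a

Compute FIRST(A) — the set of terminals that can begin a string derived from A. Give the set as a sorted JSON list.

FIRST sets, iterate to fixpoint:
round 1:
  A via A→b: +{b}
  B via B→b: +{b}
  C via C→B: +{b}
  C via C→a: +{a}
  S via S→a: +{a}
  S via S→b: +{b}
  FIRST[S]={a,b}  FIRST[A]={b}  FIRST[B]={b}  FIRST[C]={a,b}
round 2:
  A via A→S a: +{a}
  FIRST[S]={a,b}  FIRST[A]={a,b}  FIRST[B]={b}  FIRST[C]={a,b}
round 3: (stable)
  FIRST[S]={a,b}  FIRST[A]={a,b}  FIRST[B]={b}  FIRST[C]={a,b}

FIRST(A) = ["a", "b"]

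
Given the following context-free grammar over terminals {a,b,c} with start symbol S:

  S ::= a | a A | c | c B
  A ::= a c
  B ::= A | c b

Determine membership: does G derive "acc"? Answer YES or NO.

Convert to CNF:
  S -> T0 A | T1 B | a | c
  A -> T0 T1
  B -> T0 T1 | T1 T2
  T0 -> a
  T1 -> c
  T2 -> b

CYK table (by increasing span):
  cell(0,0) a: {S,T0}  orig:{S}
  cell(1,1) c: {S,T1}  orig:{S}
  cell(2,2) c: {S,T1}  orig:{S}
  cell(0,1) ac: {A,B}
  cell(1,2) cc: ∅
  cell(0,2) acc: ∅

S ∉ T[0,2] ⇒ NO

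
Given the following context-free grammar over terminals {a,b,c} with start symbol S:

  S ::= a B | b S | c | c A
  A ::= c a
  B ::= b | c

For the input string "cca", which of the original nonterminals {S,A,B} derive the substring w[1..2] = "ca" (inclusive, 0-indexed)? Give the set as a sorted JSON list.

Convert to CNF:
  S -> T0 A | T1 B | T2 S | c
  A -> T0 T1
  B -> b | c
  T0 -> c
  T1 -> a
  T2 -> b

CYK fill (cells [i..j] with 1 ≤ i ≤ j ≤ 2 only):
  [1..1]={B,S,T0}  "c"  orig:{B,S}
  [2..2]={T1}  "a"  orig:{}
  [1..2]={A}  "ca"

Original NTs in T[1,2] deriving "ca": ["A"]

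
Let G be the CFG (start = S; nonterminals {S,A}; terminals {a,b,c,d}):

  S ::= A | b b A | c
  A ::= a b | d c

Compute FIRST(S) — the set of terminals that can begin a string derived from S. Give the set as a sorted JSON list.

FIRST iteration:
iter 1:
  A via A→a b: +{a}
  A via A→d c: +{d}
  S via S→A: +{a,d}
  S via S→b b A: +{b}
  S via S→c: +{c}
  S: {a,b,c,d}  A: {a,d}
iter 2: done
  S: {a,b,c,d}  A: {a,d}

FIRST(S) = ["a", "b", "c", "d"]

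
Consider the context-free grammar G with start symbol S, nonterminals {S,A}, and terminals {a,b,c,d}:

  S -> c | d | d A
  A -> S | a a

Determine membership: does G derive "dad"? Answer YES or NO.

CNF form of G:
  S -> T1 A | c | d
  A -> T0 T0 | T1 A | c | d
  T0 -> a
  T1 -> d

CYK fill:
  [0..0]={A,S,T1}  "d"  orig:{A,S}
  [1..1]={T0}  "a"  orig:{}
  [2..2]={A,S,T1}  "d"  orig:{A,S}
  [0..1]=∅  "da"
  [1..2]=∅  "ad"
  [0..2]=∅  "dad"

S ∉ T[0,2] ⇒ NO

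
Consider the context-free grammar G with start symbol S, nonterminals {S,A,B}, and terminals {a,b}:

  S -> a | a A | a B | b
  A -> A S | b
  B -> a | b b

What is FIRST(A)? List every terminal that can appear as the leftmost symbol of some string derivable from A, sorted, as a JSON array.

FIRST sets, iterate to fixpoint:
[1]
  A via A→b: +{b}
  B via B→a: +{a}
  B via B→b b: +{b}
  S via S→a: +{a}
  S via S→b: +{b}
  S: {a,b}  A: {b}  B: {a,b}
[2] (no change)
  S: {a,b}  A: {b}  B: {a,b}

FIRST(A) = ["b"]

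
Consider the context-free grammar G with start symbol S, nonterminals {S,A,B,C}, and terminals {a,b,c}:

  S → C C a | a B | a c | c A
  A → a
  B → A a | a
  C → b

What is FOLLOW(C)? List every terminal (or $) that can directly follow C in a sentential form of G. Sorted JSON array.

FIRST sets, iterate to fixpoint:
[1]
  A via A→a: +{a}
  B via B→A a: +{a}
  C via C→b: +{b}
  S via S→C C a: +{b}
  S via S→a B: +{a}
  S via S→c A: +{c}
  FIRST[S]={a,b,c}  FIRST[A]={a}  FIRST[B]={a}  FIRST[C]={b}
[2] done
  FIRST[S]={a,b,c}  FIRST[A]={a}  FIRST[B]={a}  FIRST[C]={b}

Compute FOLLOW by fixpoint:
FOLLOW(S) := {$}
round 1:
  B→A a: FOLLOW(A) ⊇ FIRST(a) = {a}; new: +{a}
  S→C C a: FOLLOW(C) ⊇ FIRST(C) = {b}; new: +{b}
  S→C C a: FOLLOW(C) ⊇ FIRST(a) = {a}; new: +{a}
  S→a B: FOLLOW(B) ⊇ FOLLOW(S) ⊇ {$}; new: +{$}
  S→c A: FOLLOW(A) ⊇ FOLLOW(S) ⊇ {$}; new: +{$}
  FOLLOW[S]={$}  FOLLOW[A]={$,a}  FOLLOW[B]={$}  FOLLOW[C]={a,b}
round 2: (stable)
  FOLLOW[S]={$}  FOLLOW[A]={$,a}  FOLLOW[B]={$}  FOLLOW[C]={a,b}

FOLLOW(C) = ["a", "b"]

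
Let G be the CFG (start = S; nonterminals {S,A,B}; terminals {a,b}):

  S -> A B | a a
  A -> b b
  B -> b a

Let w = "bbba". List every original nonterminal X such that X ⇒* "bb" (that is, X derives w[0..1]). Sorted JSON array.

Convert to CNF:
  S -> A B | T1 T1
  A -> T0 T0
  B -> T0 T1
  T0 -> b
  T1 -> a

CYK table (by increasing span) — only the sub-triangle for w[0..1]:
  [0..0]={T0}  "b"  orig:{}
  [1..1]={T0}  "b"  orig:{}
  [0..1]={A}  "bb"

Original NTs in T[0,1] deriving "bb": ["A"]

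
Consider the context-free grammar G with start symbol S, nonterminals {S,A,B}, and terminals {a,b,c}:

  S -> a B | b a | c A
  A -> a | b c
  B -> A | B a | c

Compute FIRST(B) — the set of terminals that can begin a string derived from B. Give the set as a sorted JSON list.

FIRST sets, iterate to fixpoint:
round 1:
  A via A→a: +{a}
  A via A→b c: +{b}
  B via B→A: +{a,b}
  B via B→c: +{c}
  S via S→a B: +{a}
  S via S→b a: +{b}
  S via S→c A: +{c}
  S: {a,b,c}  A: {a,b}  B: {a,b,c}
round 2: (no change)
  S: {a,b,c}  A: {a,b}  B: {a,b,c}

FIRST(B) = ["a", "b", "c"]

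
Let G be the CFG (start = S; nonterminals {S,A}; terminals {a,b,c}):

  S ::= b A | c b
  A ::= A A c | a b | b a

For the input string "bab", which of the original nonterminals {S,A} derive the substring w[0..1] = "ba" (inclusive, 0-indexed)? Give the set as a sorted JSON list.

CNF form of G:
  S -> T0 T2 | T2 A
  A -> A X3 | T1 T2 | T2 T1
  T0 -> c
  T1 -> a
  T2 -> b
  X3 -> A T0

Fill CYK table bottom-up (cells [i..j] with 0 ≤ i ≤ j ≤ 1 only):
  cell(0,0) b: {T2}  orig:{}
  cell(1,1) a: {T1}  orig:{}
  cell(0,1) ba: {A}

Original NTs in T[0,1] deriving "ba": ["A"]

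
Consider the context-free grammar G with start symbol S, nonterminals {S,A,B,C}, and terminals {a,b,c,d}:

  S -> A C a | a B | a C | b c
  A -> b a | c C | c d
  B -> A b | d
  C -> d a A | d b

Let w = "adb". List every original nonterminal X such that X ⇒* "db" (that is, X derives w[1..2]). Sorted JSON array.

CNF form of G:
  S -> A X5 | T0 T2 | T1 B | T1 C
  A -> T0 T1 | T2 C | T2 T3
  B -> A T0 | d
  C -> T3 T0 | T3 X4
  T0 -> b
  T1 -> a
  T2 -> c
  T3 -> d
  X4 -> T1 A
  X5 -> C T1

Fill CYK table bottom-up, restricted to cells inside w[1..2]:
  T[1,1] 'd' = {B,T3}  orig:{B}
  T[2,2] 'b' = {T0}  orig:{}
  T[1,2] 'db' = {C}

Original NTs in T[1,2] deriving "db": ["C"]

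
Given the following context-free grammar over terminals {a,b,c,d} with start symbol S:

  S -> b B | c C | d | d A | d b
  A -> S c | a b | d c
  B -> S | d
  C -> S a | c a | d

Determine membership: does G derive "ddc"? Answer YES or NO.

CNF form of G:
  S -> T0 C | T2 B | T3 A | T3 T2 | d
  A -> S T0 | T1 T2 | T3 T0
  B -> T0 C | T2 B | T3 A | T3 T2 | d
  C -> S T1 | T0 T1 | d
  T0 -> c
  T1 -> a
  T2 -> b
  T3 -> d

Fill CYK table bottom-up:
  cell(0,0) d: {B,C,S,T3}  orig:{B,C,S}
  cell(1,1) d: {B,C,S,T3}  orig:{B,C,S}
  cell(2,2) c: {T0}  orig:{}
  cell(0,1) dd: ∅
  cell(1,2) dc: {A}
  cell(0,2) ddc: {B,S}

S ∈ T[0,2] ⇒ YES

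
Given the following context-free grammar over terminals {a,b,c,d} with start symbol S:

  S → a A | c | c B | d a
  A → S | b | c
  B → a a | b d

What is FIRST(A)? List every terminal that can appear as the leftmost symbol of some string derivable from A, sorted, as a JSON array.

Compute FIRST by fixpoint:
pass 1:
  A via A→b: +{b}
  A via A→c: +{c}
  B via B→a a: +{a}
  B via B→b d: +{b}
  S via S→a A: +{a}
  S via S→c: +{c}
  S via S→d a: +{d}
  FIRST[S]={a,c,d}  FIRST[A]={b,c}  FIRST[B]={a,b}
pass 2:
  A via A→S: +{a,d}
  FIRST[S]={a,c,d}  FIRST[A]={a,b,c,d}  FIRST[B]={a,b}
pass 3: — fixpoint
  FIRST[S]={a,c,d}  FIRST[A]={a,b,c,d}  FIRST[B]={a,b}

FIRST(A) = ["a", "b", "c", "d"]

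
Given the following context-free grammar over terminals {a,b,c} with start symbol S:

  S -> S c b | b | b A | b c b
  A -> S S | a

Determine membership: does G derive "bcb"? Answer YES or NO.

CNF form of G:
  S -> S X2 | T1 A | T1 X3 | b
  A -> S S | a
  T0 -> c
  T1 -> b
  X2 -> T0 T1
  X3 -> T0 T1

CYK fill:
  cell(0,0) b: {S,T1}  orig:{S}
  cell(1,1) c: {T0}  orig:{}
  cell(2,2) b: {S,T1}  orig:{S}
  cell(0,1) bc: ∅
  cell(1,2) cb: {X2,X3}  orig:{}
  cell(0,2) bcb: {S}

S ∈ T[0,2] ⇒ YES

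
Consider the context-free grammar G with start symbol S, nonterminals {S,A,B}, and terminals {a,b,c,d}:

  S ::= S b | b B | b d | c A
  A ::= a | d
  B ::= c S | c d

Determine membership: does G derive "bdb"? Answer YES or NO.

CNF form of G:
  S -> S T2 | T0 A | T2 B | T2 T1
  A -> a | d
  B -> T0 S | T0 T1
  T0 -> c
  T1 -> d
  T2 -> b

Fill CYK table bottom-up:
  [0..0]={T2}  "b"  orig:{}
  [1..1]={A,T1}  "d"  orig:{A}
  [2..2]={T2}  "b"  orig:{}
  [0..1]={S}  "bd"
  [1..2]=∅  "db"
  [0..2]={S}  "bdb"

S ∈ T[0,2] ⇒ YES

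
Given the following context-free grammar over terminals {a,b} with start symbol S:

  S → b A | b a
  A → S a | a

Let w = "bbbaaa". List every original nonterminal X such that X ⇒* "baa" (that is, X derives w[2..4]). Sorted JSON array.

Convert to CNF:
  S -> T1 A | T1 T0
  A -> S T0 | a
  T0 -> a
  T1 -> b

CYK table (by increasing span), restricted to cells inside w[2..4]:
  cell(2,2) b: {T1}  orig:{}
  cell(3,3) a: {A,T0}  orig:{A}
  cell(4,4) a: {A,T0}  orig:{A}
  cell(2,3) ba: {S}
  cell(3,4) aa: ∅
  cell(2,4) baa: {A}

Original NTs in T[2,4] deriving "baa": ["A"]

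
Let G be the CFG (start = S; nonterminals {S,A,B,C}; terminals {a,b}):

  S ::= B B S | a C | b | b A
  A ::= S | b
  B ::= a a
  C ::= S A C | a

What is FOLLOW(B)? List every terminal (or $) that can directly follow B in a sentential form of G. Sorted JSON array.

Compute FIRST by fixpoint:
pass 1:
  A via A→b: +{b}
  B via B→a a: +{a}
  C via C→a: +{a}
  S via S→B B S: +{a}
  S via S→b: +{b}
  S: {a,b}  A: {b}  B: {a}  C: {a}
pass 2:
  A via A→S: +{a}
  C via C→S A C: +{b}
  S: {a,b}  A: {a,b}  B: {a}  C: {a,b}
pass 3: (stable)
  S: {a,b}  A: {a,b}  B: {a}  C: {a,b}

Compute FOLLOW by fixpoint:
initialize: $ ∈ FOLLOW(S)
iter 1:
  C→S A C: FOLLOW(S) ⊇ FIRST(A) = {a,b}; new: +{a,b}
  C→S A C: FOLLOW(A) ⊇ FIRST(C) = {a,b}; new: +{a,b}
  S→B B S: FOLLOW(B) ⊇ FIRST(B) = {a}; new: +{a}
  S→B B S: FOLLOW(B) ⊇ FIRST(S) = {a,b}; new: +{b}
  S→a C: FOLLOW(C) ⊇ FOLLOW(S) ⊇ {$,a,b}; new: +{$,a,b}
  S→b A: FOLLOW(A) ⊇ FOLLOW(S) ⊇ {$,a,b}; new: +{$}
  FOLLOW[S]={$,a,b}  FOLLOW[A]={$,a,b}  FOLLOW[B]={a,b}  FOLLOW[C]={$,a,b}
iter 2: (no change)
  FOLLOW[S]={$,a,b}  FOLLOW[A]={$,a,b}  FOLLOW[B]={a,b}  FOLLOW[C]={$,a,b}

FOLLOW(B) = ["a", "b"]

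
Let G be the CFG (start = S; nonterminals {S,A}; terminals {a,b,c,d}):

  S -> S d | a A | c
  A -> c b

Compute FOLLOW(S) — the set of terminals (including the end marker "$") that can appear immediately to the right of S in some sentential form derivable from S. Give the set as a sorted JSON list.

Compute FIRST by fixpoint:
round 1:
  A via A→c b: +{c}
  S via S→a A: +{a}
  S via S→c: +{c}
  FIRST(S)={a,c}  FIRST(A)={c}
round 2: — fixpoint
  FIRST(S)={a,c}  FIRST(A)={c}

FOLLOW sets:
initialize: $ ∈ FOLLOW(S)
round 1:
  S→S d: FOLLOW(S) ⊇ FIRST(d) = {d}; new: +{d}
  S→a A: FOLLOW(A) ⊇ FOLLOW(S) ⊇ {$,d}; new: +{$,d}
  FOLLOW(S)={$,d}  FOLLOW(A)={$,d}
round 2: (stable)
  FOLLOW(S)={$,d}  FOLLOW(A)={$,d}

FOLLOW(S) = ["$", "d"]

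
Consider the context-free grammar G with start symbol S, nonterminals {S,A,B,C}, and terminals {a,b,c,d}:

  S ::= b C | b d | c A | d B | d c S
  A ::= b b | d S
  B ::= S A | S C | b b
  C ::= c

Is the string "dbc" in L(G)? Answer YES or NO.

CNF form of G:
  S -> T0 C | T0 T1 | T1 B | T1 X3 | T2 A
  A -> T0 T0 | T1 S
  B -> S A | S C | T0 T0
  C -> c
  T0 -> b
  T1 -> d
  T2 -> c
  X3 -> T2 S

CYK table (by increasing span):
  cell(0,0) d: {T1}  orig:{}
  cell(1,1) b: {T0}  orig:{}
  cell(2,2) c: {C,T2}  orig:{C}
  cell(0,1) db: ∅
  cell(1,2) bc: {S}
  cell(0,2) dbc: {A}

S ∉ T[0,2] ⇒ NO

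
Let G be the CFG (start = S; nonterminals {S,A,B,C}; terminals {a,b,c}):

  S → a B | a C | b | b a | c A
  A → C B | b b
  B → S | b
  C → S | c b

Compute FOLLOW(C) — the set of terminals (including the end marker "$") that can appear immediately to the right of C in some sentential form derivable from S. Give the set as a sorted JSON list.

Compute FIRST by fixpoint:
iter 1:
  A via A→b b: +{b}
  B via B→b: +{b}
  C via C→c b: +{c}
  S via S→a B: +{a}
  S via S→b: +{b}
  S via S→c A: +{c}
  FIRST[S]={a,b,c}  FIRST[A]={b}  FIRST[B]={b}  FIRST[C]={c}
iter 2:
  A via A→C B: +{c}
  B via B→S: +{a,c}
  C via C→S: +{a,b}
  FIRST[S]={a,b,c}  FIRST[A]={b,c}  FIRST[B]={a,b,c}  FIRST[C]={a,b,c}
iter 3:
  A via A→C B: +{a}
  FIRST[S]={a,b,c}  FIRST[A]={a,b,c}  FIRST[B]={a,b,c}  FIRST[C]={a,b,c}
iter 4: — fixpoint
  FIRST[S]={a,b,c}  FIRST[A]={a,b,c}  FIRST[B]={a,b,c}  FIRST[C]={a,b,c}

FOLLOW iteration:
initialize: $ ∈ FOLLOW(S)
pass 1:
  A→C B: FOLLOW(C) ⊇ FIRST(B) = {a,b,c}; new: +{a,b,c}
  C→S: FOLLOW(S) ⊇ FOLLOW(C) ⊇ {a,b,c}; new: +{a,b,c}
  S→a B: FOLLOW(B) ⊇ FOLLOW(S) ⊇ {$,a,b,c}; new: +{$,a,b,c}
  S→a C: FOLLOW(C) ⊇ FOLLOW(S) ⊇ {$,a,b,c}; new: +{$}
  S→c A: FOLLOW(A) ⊇ FOLLOW(S) ⊇ {$,a,b,c}; new: +{$,a,b,c}
  FOLLOW(S)={$,a,b,c}  FOLLOW(A)={$,a,b,c}  FOLLOW(B)={$,a,b,c}  FOLLOW(C)={$,a,b,c}
pass 2: done
  FOLLOW(S)={$,a,b,c}  FOLLOW(A)={$,a,b,c}  FOLLOW(B)={$,a,b,c}  FOLLOW(C)={$,a,b,c}

FOLLOW(C) = ["$", "a", "b", "c"]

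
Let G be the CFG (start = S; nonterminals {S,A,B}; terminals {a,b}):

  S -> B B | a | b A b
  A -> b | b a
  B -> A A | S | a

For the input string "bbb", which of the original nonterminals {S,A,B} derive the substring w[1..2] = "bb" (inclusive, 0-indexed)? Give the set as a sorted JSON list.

CNF form of G:
  S -> B B | T0 X3 | a
  A -> T0 T1 | b
  B -> A A | B B | T0 X2 | a
  T0 -> b
  T1 -> a
  X2 -> A T0
  X3 -> A T0

CYK table (by increasing span), restricted to cells inside w[1..2]:
  T[1,1] 'b' = {A,T0}  orig:{A}
  T[2,2] 'b' = {A,T0}  orig:{A}
  T[1,2] 'bb' = {B,X2,X3}  orig:{B}

Original NTs in T[1,2] deriving "bb": ["B"]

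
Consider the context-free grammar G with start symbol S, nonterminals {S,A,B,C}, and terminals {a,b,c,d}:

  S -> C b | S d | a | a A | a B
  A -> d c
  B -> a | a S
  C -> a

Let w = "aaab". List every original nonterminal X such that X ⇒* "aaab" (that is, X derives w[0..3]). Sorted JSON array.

CNF form of G:
  S -> C T3 | S T0 | T2 A | T2 B | a
  A -> T0 T1
  B -> T2 S | a
  C -> a
  T0 -> d
  T1 -> c
  T2 -> a
  T3 -> b

Fill CYK table bottom-up (cells [i..j] with 0 ≤ i ≤ j ≤ 3 only):
  [0..0]={B,C,S,T2}  "a"  orig:{B,C,S}
  [1..1]={B,C,S,T2}  "a"  orig:{B,C,S}
  [2..2]={B,C,S,T2}  "a"  orig:{B,C,S}
  [3..3]={T3}  "b"  orig:{}
  [0..1]={B,S}  "aa"
  [1..2]={B,S}  "aa"
  [2..3]={S}  "ab"
  [0..2]={B,S}  "aaa"
  [1..3]={B}  "aab"
  [0..3]={S}  "aaab"

Original NTs in T[0,3] deriving "aaab": ["S"]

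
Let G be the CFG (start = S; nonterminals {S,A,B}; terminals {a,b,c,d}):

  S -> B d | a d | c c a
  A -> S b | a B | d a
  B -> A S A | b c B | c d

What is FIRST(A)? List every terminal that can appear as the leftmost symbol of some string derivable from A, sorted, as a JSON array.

Compute FIRST by fixpoint:
round 1:
  A via A→a B: +{a}
  A via A→d a: +{d}
  B via B→A S A: +{a,d}
  B via B→b c B: +{b}
  B via B→c d: +{c}
  S via S→B d: +{a,b,c,d}
  FIRST[S]={a,b,c,d}  FIRST[A]={a,d}  FIRST[B]={a,b,c,d}
round 2:
  A via A→S b: +{b,c}
  FIRST[S]={a,b,c,d}  FIRST[A]={a,b,c,d}  FIRST[B]={a,b,c,d}
round 3: (stable)
  FIRST[S]={a,b,c,d}  FIRST[A]={a,b,c,d}  FIRST[B]={a,b,c,d}

FIRST(A) = ["a", "b", "c", "d"]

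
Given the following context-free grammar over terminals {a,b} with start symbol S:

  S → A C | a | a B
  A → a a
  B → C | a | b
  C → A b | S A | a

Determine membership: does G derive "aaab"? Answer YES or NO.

CNF form of G:
  S -> A C | T0 B | a
  A -> T0 T0
  B -> A T1 | S A | a | b
  C -> A T1 | S A | a
  T0 -> a
  T1 -> b

CYK fill:
  T[0,0] 'a' = {B,C,S,T0}  orig:{B,C,S}
  T[1,1] 'a' = {B,C,S,T0}  orig:{B,C,S}
  T[2,2] 'a' = {B,C,S,T0}  orig:{B,C,S}
  T[3,3] 'b' = {B,T1}  orig:{B}
  T[0,1] 'aa' = {A,S}
  T[1,2] 'aa' = {A,S}
  T[2,3] 'ab' = {S}
  T[0,2] 'aaa' = {B,C,S}
  T[1,3] 'aab' = {B,C}
  T[0,3] 'aaab' = {S}

S ∈ T[0,3] ⇒ YES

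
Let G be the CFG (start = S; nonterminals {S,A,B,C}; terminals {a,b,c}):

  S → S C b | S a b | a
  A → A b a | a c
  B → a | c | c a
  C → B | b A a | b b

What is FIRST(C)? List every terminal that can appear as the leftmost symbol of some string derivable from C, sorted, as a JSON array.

FIRST sets, iterate to fixpoint:
iter 1:
  A via A→a c: +{a}
  B via B→a: +{a}
  B via B→c: +{c}
  C via C→B: +{a,c}
  C via C→b A a: +{b}
  S via S→a: +{a}
  S: {a}  A: {a}  B: {a,c}  C: {a,b,c}
iter 2: — fixpoint
  S: {a}  A: {a}  B: {a,c}  C: {a,b,c}

FIRST(C) = ["a", "b", "c"]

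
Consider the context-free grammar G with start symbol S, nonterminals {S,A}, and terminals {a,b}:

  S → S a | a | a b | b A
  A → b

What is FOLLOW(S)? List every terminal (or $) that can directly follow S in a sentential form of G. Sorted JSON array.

Compute FIRST by fixpoint:
iter 1:
  A via A→b: +{b}
  S via S→a: +{a}
  S via S→b A: +{b}
  FIRST[S]={a,b}  FIRST[A]={b}
iter 2: (no change)
  FIRST[S]={a,b}  FIRST[A]={b}

FOLLOW sets:
initialize: $ ∈ FOLLOW(S)
pass 1:
  S→S a: FOLLOW(S) ⊇ FIRST(a) = {a}; new: +{a}
  S→b A: FOLLOW(A) ⊇ FOLLOW(S) ⊇ {$,a}; new: +{$,a}
  FOLLOW[S]={$,a}  FOLLOW[A]={$,a}
pass 2: (no change)
  FOLLOW[S]={$,a}  FOLLOW[A]={$,a}

FOLLOW(S) = ["$", "a"]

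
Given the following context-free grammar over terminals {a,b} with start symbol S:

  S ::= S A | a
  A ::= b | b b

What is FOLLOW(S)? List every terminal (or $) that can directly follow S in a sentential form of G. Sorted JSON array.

Compute FIRST by fixpoint:
pass 1:
  A via A→b: +{b}
  S via S→a: +{a}
  FIRST[S]={a}  FIRST[A]={b}
pass 2: (no change)
  FIRST[S]={a}  FIRST[A]={b}

FOLLOW iteration:
FOLLOW(S) := {$}
pass 1:
  S→S A: FOLLOW(S) ⊇ FIRST(A) = {b}; new: +{b}
  S→S A: FOLLOW(A) ⊇ FOLLOW(S) ⊇ {$,b}; new: +{$,b}
  S: {$,b}  A: {$,b}
pass 2: — fixpoint
  S: {$,b}  A: {$,b}

FOLLOW(S) = ["$", "b"]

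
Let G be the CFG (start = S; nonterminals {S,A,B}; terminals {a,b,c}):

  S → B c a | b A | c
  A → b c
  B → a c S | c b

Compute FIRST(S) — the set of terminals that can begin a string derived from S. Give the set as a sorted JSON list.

FIRST iteration:
[1]
  A via A→b c: +{b}
  B via B→a c S: +{a}
  B via B→c b: +{c}
  S via S→B c a: +{a,c}
  S via S→b A: +{b}
  S: {a,b,c}  A: {b}  B: {a,c}
[2] (no change)
  S: {a,b,c}  A: {b}  B: {a,c}

FIRST(S) = ["a", "b", "c"]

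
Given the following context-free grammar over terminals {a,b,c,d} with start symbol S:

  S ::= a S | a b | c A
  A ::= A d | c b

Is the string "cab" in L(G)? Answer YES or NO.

Convert to CNF:
  S -> T1 A | T3 S | T3 T2
  A -> A T0 | T1 T2
  T0 -> d
  T1 -> c
  T2 -> b
  T3 -> a

CYK table (by increasing span):
  [0..0]={T1}  "c"  orig:{}
  [1..1]={T3}  "a"  orig:{}
  [2..2]={T2}  "b"  orig:{}
  [0..1]=∅  "ca"
  [1..2]={S}  "ab"
  [0..2]=∅  "cab"

S ∉ T[0,2] ⇒ NO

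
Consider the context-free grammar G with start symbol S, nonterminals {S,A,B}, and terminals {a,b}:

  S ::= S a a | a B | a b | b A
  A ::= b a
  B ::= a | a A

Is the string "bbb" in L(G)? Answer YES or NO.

CNF form of G:
  S -> S X2 | T0 A | T1 B | T1 T0
  A -> T0 T1
  B -> T1 A | a
  T0 -> b
  T1 -> a
  X2 -> T1 T1

CYK fill:
  T[0,0] 'b' = {T0}  orig:{}
  T[1,1] 'b' = {T0}  orig:{}
  T[2,2] 'b' = {T0}  orig:{}
  T[0,1] 'bb' = ∅
  T[1,2] 'bb' = ∅
  T[0,2] 'bbb' = ∅

S ∉ T[0,2] ⇒ NO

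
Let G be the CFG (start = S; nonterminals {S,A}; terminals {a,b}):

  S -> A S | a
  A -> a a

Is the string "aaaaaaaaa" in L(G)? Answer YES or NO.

Convert to CNF:
  S -> A S | a
  A -> T0 T0
  T0 -> a

CYK table (by increasing span):
  cell(0,0) a: {S,T0}  orig:{S}
  cell(1,1) a: {S,T0}  orig:{S}
  cell(2,2) a: {S,T0}  orig:{S}
  cell(3,3) a: {S,T0}  orig:{S}
  cell(4,4) a: {S,T0}  orig:{S}
  cell(5,5) a: {S,T0}  orig:{S}
  cell(6,6) a: {S,T0}  orig:{S}
  cell(7,7) a: {S,T0}  orig:{S}
  cell(8,8) a: {S,T0}  orig:{S}
  cell(0,1) aa: {A}
  cell(1,2) aa: {A}
  cell(2,3) aa: {A}
  cell(3,4) aa: {A}
  cell(4,5) aa: {A}
  cell(5,6) aa: {A}
  cell(6,7) aa: {A}
  cell(7,8) aa: {A}
  cell(0,2) aaa: {S}
  cell(1,3) aaa: {S}
  cell(2,4) aaa: {S}
  cell(3,5) aaa: {S}
  cell(4,6) aaa: {S}
  cell(5,7) aaa: {S}
  cell(6,8) aaa: {S}
  cell(0,3) aaaa: ∅
  cell(1,4) aaaa: ∅
  cell(2,5) aaaa: ∅
  cell(3,6) aaaa: ∅
  cell(4,7) aaaa: ∅
  cell(5,8) aaaa: ∅
  cell(0,4) aaaaa: {S}
  cell(1,5) aaaaa: {S}
  cell(2,6) aaaaa: {S}
  cell(3,7) aaaaa: {S}
  cell(4,8) aaaaa: {S}
  cell(0,5) aaaaaa: ∅
  cell(1,6) aaaaaa: ∅
  cell(2,7) aaaaaa: ∅
  cell(3,8) aaaaaa: ∅
  cell(0,6) aaaaaaa: {S}
  cell(1,7) aaaaaaa: {S}
  cell(2,8) aaaaaaa: {S}
  cell(0,7) aaaaaaaa: ∅
  cell(1,8) aaaaaaaa: ∅
  cell(0,8) aaaaaaaaa: {S}

S ∈ T[0,8] ⇒ YES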